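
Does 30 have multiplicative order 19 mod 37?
Powers of 30 mod 37: 30^1≡30, 30^2≡12, 30^3≡27, 30^4≡33, 30^5≡28, 30^6≡26, 30^7≡3, 30^8≡16, 30^9≡36, 30^10≡7, 30^11≡25, 30^12≡10, 30^13≡4, 30^14≡9, 30^15≡11, 30^16≡34, 30^17≡21, 30^18≡1. Already 30^18≡1, so the order is 18 < 19. No, the actual order is 18.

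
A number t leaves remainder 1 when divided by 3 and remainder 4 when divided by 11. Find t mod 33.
M = 3 × 11 = 33. M₁ = 11, y₁ ≡ 2 mod 3. M₂ = 3, y₂ ≡ 4 mod 11. t = 1×11×2 + 4×3×4 ≡ 4 mod 33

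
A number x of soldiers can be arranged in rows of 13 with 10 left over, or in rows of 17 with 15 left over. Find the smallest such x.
M = 13 × 17 = 221. M₁ = 17, y₁ ≡ 10 (mod 13). M₂ = 13, y₂ ≡ 4 (mod 17). x = 10×17×10 + 15×13×4 ≡ 49 (mod 221)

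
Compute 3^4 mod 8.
3^{4} = 81 ≡ 1 (mod 8)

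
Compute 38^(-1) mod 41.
Since 41 is prime, by Fermat 38^(-1) ≡ 38^{39} ≡ 27 mod 41. Verify: 38 × 27 = 1026 ≡ 1 mod 41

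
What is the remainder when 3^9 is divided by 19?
By repeated squaring (mod 19): 3^{1}≡3, 3^{2}≡9, 3^{4}≡5, 3^{8}≡6. Then 3^{9} = 3^{8+1} ≡ 6 × 3 ≡ 18 (mod 19)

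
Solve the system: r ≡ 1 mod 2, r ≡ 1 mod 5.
M = 2 × 5 = 10. M₁ = 5, y₁ ≡ 1 mod 2. M₂ = 2, y₂ ≡ 3 mod 5. r = 1×5×1 + 1×2×3 ≡ 1 mod 10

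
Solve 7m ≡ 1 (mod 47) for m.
Since 47 is prime, by Fermat 7^(-1) ≡ 7^{45} ≡ 27 (mod 47). Verify: 7 × 27 = 189 ≡ 1 (mod 47)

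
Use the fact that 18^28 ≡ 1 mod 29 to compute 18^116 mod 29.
By Fermat: 18^{28} ≡ 1 mod 29. 116 = 4×28 + 4. So 18^{116} ≡ 18^{4} ≡ 25 mod 29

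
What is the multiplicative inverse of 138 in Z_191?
Since 191 is prime, by Fermat 138^(-1) ≡ 138^{189} ≡ 18 (mod 191). Verify: 138 × 18 = 2484 ≡ 1 (mod 191)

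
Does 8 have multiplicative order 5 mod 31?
Powers of 8 mod 31: 8^1≡8, 8^2≡2, 8^3≡16, 8^4≡4, 8^5≡1. First k with 8^k≡1 is k=5. Yes, ord_31(8) = 5.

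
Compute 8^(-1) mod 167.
Since 167 is prime, by Fermat 8^(-1) ≡ 8^{165} ≡ 21 mod 167. Verify: 8 × 21 = 168 ≡ 1 mod 167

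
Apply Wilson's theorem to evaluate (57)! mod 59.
(58)! = (57)! × (58) ≡ -1 mod 59. So (57)! ≡ -1 × (58)^(-1) ≡ (-1)×(-1) = 1 mod 59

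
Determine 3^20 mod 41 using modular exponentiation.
By repeated squaring (mod 41): 3^{1}≡3, 3^{2}≡9, 3^{4}≡40, 3^{8}≡1, 3^{16}≡1. Then 3^{20} = 3^{16+4} ≡ 1 × 40 ≡ 40 (mod 41)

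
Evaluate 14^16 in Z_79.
By repeated squaring (mod 79): 14^{1}≡14, 14^{2}≡38, 14^{4}≡22, 14^{8}≡10, 14^{16}≡21. So 14^{16} ≡ 21 (mod 79)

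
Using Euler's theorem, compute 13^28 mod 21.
By Euler: 13^{12} ≡ 1 (mod 21) since gcd(13, 21) = 1. 28 = 2×12 + 4. So 13^{28} ≡ 13^{4} ≡ 1 (mod 21)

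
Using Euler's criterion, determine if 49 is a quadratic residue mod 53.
By Euler's criterion: 49^{26} ≡ 1 (mod 53). Since this equals 1, 49 is a QR.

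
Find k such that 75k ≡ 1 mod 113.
Since 113 is prime, by Fermat 75^(-1) ≡ 75^{111} ≡ 110 mod 113. Verify: 75 × 110 = 8250 ≡ 1 mod 113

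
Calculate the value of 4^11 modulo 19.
By repeated squaring mod 19: 4^{1}≡4, 4^{2}≡16, 4^{4}≡9, 4^{8}≡5. Then 4^{11} = 4^{8+2+1} ≡ 5 × 16 × 4 ≡ 16 mod 19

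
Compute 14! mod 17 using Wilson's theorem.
(16)! = (14)! × (15) × (16) ≡ -1 mod 17. So (14)! ≡ -1 × [(16)(15)]^(-1) ≡ 8 mod 17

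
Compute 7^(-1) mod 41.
Since 41 is prime, by Fermat 7^(-1) ≡ 7^{39} ≡ 6 mod 41. Verify: 7 × 6 = 42 ≡ 1 mod 41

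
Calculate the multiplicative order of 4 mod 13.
Powers of 4 mod 13: 4^1≡4, 4^2≡3, 4^3≡12, 4^4≡9, 4^5≡10, 4^6≡1. ord_13(4) = 6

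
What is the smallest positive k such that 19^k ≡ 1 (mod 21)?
Powers of 19 mod 21: 19^1≡19, 19^2≡4, 19^3≡13, 19^4≡16, 19^5≡10, 19^6≡1. So the order of 19 is 6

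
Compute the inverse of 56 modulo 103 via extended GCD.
Extended GCD: 56(46) + 103(-25) = 1. So 56^(-1) ≡ 46 mod 103. Verify: 56 × 46 = 2576 ≡ 1 mod 103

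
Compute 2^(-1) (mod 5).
Since 5 is prime, by Fermat 2^(-1) ≡ 2^{3} ≡ 3 (mod 5). Verify: 2 × 3 = 6 ≡ 1 (mod 5)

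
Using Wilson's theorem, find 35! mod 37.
(36)! = (35)! × (36) ≡ -1 mod 37. So (35)! ≡ -1 × (36)^(-1) ≡ (-1)×(-1) = 1 mod 37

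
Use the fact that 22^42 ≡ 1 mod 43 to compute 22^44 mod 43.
By Fermat: 22^{42} ≡ 1 mod 43. So 22^{44} = 22^{42} · 22^{2} ≡ 22^{2} ≡ 11 mod 43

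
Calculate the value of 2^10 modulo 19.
By repeated squaring mod 19: 2^{1}≡2, 2^{2}≡4, 2^{4}≡16, 2^{8}≡9. Then 2^{10} = 2^{8+2} ≡ 9 × 4 ≡ 17 mod 19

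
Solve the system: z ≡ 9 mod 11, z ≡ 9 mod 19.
M = 11 × 19 = 209. M₁ = 19, y₁ ≡ 7 mod 11. M₂ = 11, y₂ ≡ 7 mod 19. z = 9×19×7 + 9×11×7 ≡ 9 mod 209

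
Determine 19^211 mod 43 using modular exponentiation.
Using Fermat: 19^{42} ≡ 1 (mod 43). 211 ≡ 1 (mod 42). So 19^{211} ≡ 19^{1} ≡ 19 (mod 43)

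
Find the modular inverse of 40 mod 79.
Since 79 is prime, by Fermat 40^(-1) ≡ 40^{77} ≡ 2 mod 79. Verify: 40 × 2 = 80 ≡ 1 mod 79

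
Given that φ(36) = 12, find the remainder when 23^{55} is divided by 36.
By Euler: 23^{12} ≡ 1 (mod 36) since gcd(23, 36) = 1. 55 = 4×12 + 7. So 23^{55} ≡ 23^{7} ≡ 23 (mod 36)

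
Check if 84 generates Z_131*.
84^{13} ≡ 1 mod 131 and 13 < 130, so ord_131(84) = 13 ≠ 130 and 84 is not a primitive root.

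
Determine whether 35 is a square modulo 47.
By Euler's criterion: 35^{23} ≡ 46 mod 47. Since this equals -1 (≡ 46), 35 is not a QR.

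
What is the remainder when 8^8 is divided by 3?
Using Fermat: 8^{2} ≡ 1 mod 3. 8 ≡ 0 mod 2. So 8^{8} ≡ 8^{0} ≡ 1 mod 3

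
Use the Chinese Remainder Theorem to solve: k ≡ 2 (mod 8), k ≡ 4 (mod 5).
M = 8 × 5 = 40. M₁ = 5, y₁ ≡ 5 (mod 8). M₂ = 8, y₂ ≡ 2 (mod 5). k = 2×5×5 + 4×8×2 ≡ 34 (mod 40)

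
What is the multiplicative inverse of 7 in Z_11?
Since 11 is prime, by Fermat 7^(-1) ≡ 7^{9} ≡ 8 mod 11. Verify: 7 × 8 = 56 ≡ 1 mod 11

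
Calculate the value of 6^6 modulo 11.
By repeated squaring mod 11: 6^{1}≡6, 6^{2}≡3, 6^{4}≡9. Then 6^{6} = 6^{4+2} ≡ 9 × 3 ≡ 5 mod 11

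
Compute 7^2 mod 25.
7^{2} = 49 ≡ 24 (mod 25)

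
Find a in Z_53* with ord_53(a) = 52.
2 has order 52 mod 53 since 2^{52} ≡ 1 (mod 53) and no smaller power works.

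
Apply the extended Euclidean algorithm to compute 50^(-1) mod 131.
Extended GCD: 50(-55) + 131(21) = 1. So 50^(-1) ≡ -55 ≡ 76 mod 131. Verify: 50 × 76 = 3800 ≡ 1 mod 131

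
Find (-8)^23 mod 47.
By repeated squaring mod 47: (-8)^{1}≡39, (-8)^{2}≡17, (-8)^{4}≡7, (-8)^{8}≡2, (-8)^{16}≡4. Then (-8)^{23} = (-8)^{16+4+2+1} ≡ 4 × 7 × 17 × 39 ≡ 46 mod 47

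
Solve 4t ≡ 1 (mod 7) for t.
Since 7 is prime, by Fermat 4^(-1) ≡ 4^{5} ≡ 2 (mod 7). Verify: 4 × 2 = 8 ≡ 1 (mod 7)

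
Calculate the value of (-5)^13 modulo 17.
By repeated squaring (mod 17): (-5)^{1}≡12, (-5)^{2}≡8, (-5)^{4}≡13, (-5)^{8}≡16. Then (-5)^{13} = (-5)^{8+4+1} ≡ 16 × 13 × 12 ≡ 14 (mod 17)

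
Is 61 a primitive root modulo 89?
ord_89(61) divides 88. For each prime q|88: 61^{44}≡88, 61^{8}≡39, none ≡ 1. So 61 has order 88 and is a primitive root mod 89.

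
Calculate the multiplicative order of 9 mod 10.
Powers of 9 mod 10: 9^1≡9, 9^2≡1. Order = 2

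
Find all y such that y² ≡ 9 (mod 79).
The square roots of 9 mod 79 are 76 and 3. Verify: 76² = 5776 ≡ 9 (mod 79)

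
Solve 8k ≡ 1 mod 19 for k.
Since 19 is prime, by Fermat 8^(-1) ≡ 8^{17} ≡ 12 mod 19. Verify: 8 × 12 = 96 ≡ 1 mod 19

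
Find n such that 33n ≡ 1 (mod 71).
Since 71 is prime, by Fermat 33^(-1) ≡ 33^{69} ≡ 28 (mod 71). Verify: 33 × 28 = 924 ≡ 1 (mod 71)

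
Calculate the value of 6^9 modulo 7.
Using Fermat: 6^{6} ≡ 1 (mod 7). 9 ≡ 3 (mod 6). So 6^{9} ≡ 6^{3} ≡ 6 (mod 7)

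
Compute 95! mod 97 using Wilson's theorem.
(96)! = (95)! × (96) ≡ -1 mod 97. So (95)! ≡ -1 × (96)^(-1) ≡ (-1)×(-1) = 1 mod 97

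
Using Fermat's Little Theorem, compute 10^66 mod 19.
By Fermat: 10^{18} ≡ 1 mod 19. 66 = 3×18 + 12. So 10^{66} ≡ 10^{12} ≡ 7 mod 19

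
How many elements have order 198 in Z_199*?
A prime p has φ(p-1) primitive roots; here φ(198) = 60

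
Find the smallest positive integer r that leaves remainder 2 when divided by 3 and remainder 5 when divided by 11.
M = 3 × 11 = 33. M₁ = 11, y₁ ≡ 2 (mod 3). M₂ = 3, y₂ ≡ 4 (mod 11). r = 2×11×2 + 5×3×4 ≡ 5 (mod 33)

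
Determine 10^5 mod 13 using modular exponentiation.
By repeated squaring (mod 13): 10^{1}≡10, 10^{2}≡9, 10^{4}≡3. Then 10^{5} = 10^{4+1} ≡ 3 × 10 ≡ 4 (mod 13)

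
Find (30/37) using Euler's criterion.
(30/37) = 30^{18} mod 37 = 1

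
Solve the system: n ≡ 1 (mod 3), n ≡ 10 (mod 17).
M = 3 × 17 = 51. M₁ = 17, y₁ ≡ 2 (mod 3). M₂ = 3, y₂ ≡ 6 (mod 17). n = 1×17×2 + 10×3×6 ≡ 10 (mod 51)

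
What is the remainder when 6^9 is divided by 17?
By repeated squaring (mod 17): 6^{1}≡6, 6^{2}≡2, 6^{4}≡4, 6^{8}≡16. Then 6^{9} = 6^{8+1} ≡ 16 × 6 ≡ 11 (mod 17)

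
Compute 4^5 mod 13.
By repeated squaring (mod 13): 4^{1}≡4, 4^{2}≡3, 4^{4}≡9. Then 4^{5} = 4^{4+1} ≡ 9 × 4 ≡ 10 (mod 13)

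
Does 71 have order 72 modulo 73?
71^{18} ≡ 1 mod 73 and 18 < 72, so ord_73(71) = 18 ≠ 72 and 71 is not a primitive root.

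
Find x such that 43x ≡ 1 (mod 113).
Since 113 is prime, by Fermat 43^(-1) ≡ 43^{111} ≡ 92 (mod 113). Verify: 43 × 92 = 3956 ≡ 1 (mod 113)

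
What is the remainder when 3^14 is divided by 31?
By repeated squaring (mod 31): 3^{1}≡3, 3^{2}≡9, 3^{4}≡19, 3^{8}≡20. Then 3^{14} = 3^{8+4+2} ≡ 20 × 19 × 9 ≡ 10 (mod 31)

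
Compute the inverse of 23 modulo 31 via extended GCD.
Extended GCD: 23(-4) + 31(3) = 1. So 23^(-1) ≡ -4 ≡ 27 mod 31. Verify: 23 × 27 = 621 ≡ 1 mod 31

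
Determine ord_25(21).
Powers of 21 mod 25: 21^1≡21, 21^2≡16, 21^3≡11, 21^4≡6, 21^5≡1. Order = 5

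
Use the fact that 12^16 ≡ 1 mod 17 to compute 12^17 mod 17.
By Fermat: 12^{16} ≡ 1 mod 17. So 12^{17} = 12^{16} · 12^{1} ≡ 12^{1} ≡ 12 mod 17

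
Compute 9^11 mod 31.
By repeated squaring mod 31: 9^{1}≡9, 9^{2}≡19, 9^{4}≡20, 9^{8}≡28. Then 9^{11} = 9^{8+2+1} ≡ 28 × 19 × 9 ≡ 14 mod 31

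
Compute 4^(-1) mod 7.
Since 7 is prime, by Fermat 4^(-1) ≡ 4^{5} ≡ 2 mod 7. Verify: 4 × 2 = 8 ≡ 1 mod 7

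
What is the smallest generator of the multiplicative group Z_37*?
g = 2. For each prime q|36: 2^{18}≡36, 2^{12}≡26, none ≡ 1, so ord_37(2) = 36 and 2 is a primitive root.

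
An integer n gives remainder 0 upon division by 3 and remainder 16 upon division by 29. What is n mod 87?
M = 3 × 29 = 87. M₁ = 29, y₁ ≡ 2 mod 3. M₂ = 3, y₂ ≡ 10 mod 29. n = 0×29×2 + 16×3×10 ≡ 45 mod 87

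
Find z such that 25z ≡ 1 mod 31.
Since 31 is prime, by Fermat 25^(-1) ≡ 25^{29} ≡ 5 mod 31. Verify: 25 × 5 = 125 ≡ 1 mod 31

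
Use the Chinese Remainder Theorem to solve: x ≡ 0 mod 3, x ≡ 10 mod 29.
M = 3 × 29 = 87. M₁ = 29, y₁ ≡ 2 mod 3. M₂ = 3, y₂ ≡ 10 mod 29. x = 0×29×2 + 10×3×10 ≡ 39 mod 87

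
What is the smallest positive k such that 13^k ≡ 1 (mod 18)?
Powers of 13 mod 18: 13^1≡13, 13^2≡7, 13^3≡1. Order = 3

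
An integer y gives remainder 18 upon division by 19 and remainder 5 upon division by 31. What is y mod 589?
M = 19 × 31 = 589. M₁ = 31, y₁ ≡ 8 mod 19. M₂ = 19, y₂ ≡ 18 mod 31. y = 18×31×8 + 5×19×18 ≡ 284 mod 589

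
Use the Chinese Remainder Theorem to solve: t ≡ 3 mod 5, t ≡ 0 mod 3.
M = 5 × 3 = 15. M₁ = 3, y₁ ≡ 2 mod 5. M₂ = 5, y₂ ≡ 2 mod 3. t = 3×3×2 + 0×5×2 ≡ 3 mod 15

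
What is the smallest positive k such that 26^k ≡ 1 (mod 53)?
Powers of 26 mod 53: 26^1≡26, 26^2≡40, 26^3≡33, 26^4≡10, 26^5≡48, 26^6≡29, 26^7≡12, 26^8≡47, 26^9≡3, 26^10≡25, 26^11≡14, 26^12≡46, 26^13≡30, 26^14≡38, 26^15≡34, 26^16≡36, 26^17≡35, 26^18≡9, 26^19≡22, 26^20≡42, 26^21≡32, 26^22≡37, 26^23≡8, 26^24≡49, 26^25≡2, 26^26≡52, 26^27≡27, 26^28≡13, 26^29≡20, 26^30≡43, 26^31≡5, 26^32≡24, 26^33≡41, 26^34≡6, 26^35≡50, 26^36≡28, 26^37≡39, 26^38≡7, 26^39≡23, 26^40≡15, 26^41≡19, 26^42≡17, 26^43≡18, 26^44≡44, 26^45≡31, 26^46≡11, 26^47≡21, 26^48≡16, 26^49≡45, 26^50≡4, 26^51≡51, 26^52≡1. So the order of 26 is 52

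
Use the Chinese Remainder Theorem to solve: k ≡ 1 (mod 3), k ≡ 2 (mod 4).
M = 3 × 4 = 12. M₁ = 4, y₁ ≡ 1 (mod 3). M₂ = 3, y₂ ≡ 3 (mod 4). k = 1×4×1 + 2×3×3 ≡ 10 (mod 12)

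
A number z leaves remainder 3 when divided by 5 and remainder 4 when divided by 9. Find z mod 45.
M = 5 × 9 = 45. M₁ = 9, y₁ ≡ 4 mod 5. M₂ = 5, y₂ ≡ 2 mod 9. z = 3×9×4 + 4×5×2 ≡ 13 mod 45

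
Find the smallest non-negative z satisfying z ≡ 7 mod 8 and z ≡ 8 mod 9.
M = 8 × 9 = 72. M₁ = 9, y₁ ≡ 1 mod 8. M₂ = 8, y₂ ≡ 8 mod 9. z = 7×9×1 + 8×8×8 ≡ 71 mod 72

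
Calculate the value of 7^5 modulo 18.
By repeated squaring mod 18: 7^{1}≡7, 7^{2}≡13, 7^{4}≡7. Then 7^{5} = 7^{4+1} ≡ 7 × 7 ≡ 13 mod 18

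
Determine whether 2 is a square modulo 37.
By Euler's criterion: 2^{18} ≡ 36 mod 37. Since this equals -1 (≡ 36), 2 is not a QR.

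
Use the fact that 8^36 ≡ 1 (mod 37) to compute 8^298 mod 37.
By Fermat: 8^{36} ≡ 1 (mod 37). 298 ≡ 10 (mod 36). So 8^{298} ≡ 8^{10} ≡ 11 (mod 37)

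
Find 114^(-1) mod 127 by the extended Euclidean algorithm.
Extended GCD: 114(39) + 127(-35) = 1. So 114^(-1) ≡ 39 mod 127. Verify: 114 × 39 = 4446 ≡ 1 mod 127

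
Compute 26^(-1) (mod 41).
Since 41 is prime, by Fermat 26^(-1) ≡ 26^{39} ≡ 30 (mod 41). Verify: 26 × 30 = 780 ≡ 1 (mod 41)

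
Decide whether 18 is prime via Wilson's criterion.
(17)! mod 18 = 0. Since 0 ≢ -1 mod 18, 18 is not prime.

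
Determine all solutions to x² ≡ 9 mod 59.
The square roots of 9 mod 59 are 3 and 56. Verify: 3² = 9 ≡ 9 mod 59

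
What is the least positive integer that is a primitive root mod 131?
g = 2. For each prime q|130: 2^{65}≡130, 2^{26}≡53, 2^{10}≡107, none ≡ 1, so ord_131(2) = 130 and 2 is a primitive root.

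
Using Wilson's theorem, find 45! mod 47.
(46)! = (45)! × (46) ≡ -1 mod 47. So (45)! ≡ -1 × (46)^(-1) ≡ (-1)×(-1) = 1 mod 47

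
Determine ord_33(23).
Powers of 23 mod 33: 23^1≡23, 23^2≡1. Order = 2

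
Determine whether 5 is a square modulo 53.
By Euler's criterion: 5^{26} ≡ 52 (mod 53). Since this equals -1 (≡ 52), 5 is not a QR.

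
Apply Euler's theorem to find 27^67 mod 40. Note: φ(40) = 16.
By Euler: 27^{16} ≡ 1 mod 40 since gcd(27, 40) = 1. 67 = 4×16 + 3. So 27^{67} ≡ 27^{3} ≡ 3 mod 40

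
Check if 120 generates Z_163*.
ord_163(120) divides 162. For each prime q|162: 120^{81}≡162, 120^{54}≡58, none ≡ 1. So 120 has order 162 and is a primitive root mod 163.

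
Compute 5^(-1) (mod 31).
Since 31 is prime, by Fermat 5^(-1) ≡ 5^{29} ≡ 25 (mod 31). Verify: 5 × 25 = 125 ≡ 1 (mod 31)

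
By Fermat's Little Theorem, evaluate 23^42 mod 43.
By Fermat's Little Theorem, 23^{42} ≡ 1 (mod 43) since 43 is prime and gcd(23, 43) = 1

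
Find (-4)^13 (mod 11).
Using Fermat: (-4)^{10} ≡ 1 (mod 11). 13 ≡ 3 (mod 10). So (-4)^{13} ≡ (-4)^{3} ≡ 2 (mod 11)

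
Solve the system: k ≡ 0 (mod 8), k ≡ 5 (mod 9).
M = 8 × 9 = 72. M₁ = 9, y₁ ≡ 1 (mod 8). M₂ = 8, y₂ ≡ 8 (mod 9). k = 0×9×1 + 5×8×8 ≡ 32 (mod 72)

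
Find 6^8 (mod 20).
By repeated squaring (mod 20): 6^{1}≡6, 6^{2}≡16, 6^{4}≡16, 6^{8}≡16. So 6^{8} ≡ 16 (mod 20)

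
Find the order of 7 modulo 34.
Powers of 7 mod 34: 7^1≡7, 7^2≡15, 7^3≡3, 7^4≡21, 7^5≡11, 7^6≡9, 7^7≡29, 7^8≡33, 7^9≡27, 7^10≡19, 7^11≡31, 7^12≡13, 7^13≡23, 7^14≡25, 7^15≡5, 7^16≡1. So the order of 7 is 16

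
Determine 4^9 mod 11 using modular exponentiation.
By repeated squaring (mod 11): 4^{1}≡4, 4^{2}≡5, 4^{4}≡3, 4^{8}≡9. Then 4^{9} = 4^{8+1} ≡ 9 × 4 ≡ 3 (mod 11)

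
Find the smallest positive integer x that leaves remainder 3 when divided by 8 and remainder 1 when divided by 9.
M = 8 × 9 = 72. M₁ = 9, y₁ ≡ 1 (mod 8). M₂ = 8, y₂ ≡ 8 (mod 9). x = 3×9×1 + 1×8×8 ≡ 19 (mod 72)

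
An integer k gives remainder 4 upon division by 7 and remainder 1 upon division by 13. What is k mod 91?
M = 7 × 13 = 91. M₁ = 13, y₁ ≡ 6 mod 7. M₂ = 7, y₂ ≡ 2 mod 13. k = 4×13×6 + 1×7×2 ≡ 53 mod 91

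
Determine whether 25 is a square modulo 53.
By Euler's criterion: 25^{26} ≡ 1 mod 53. Since this equals 1, 25 is a QR.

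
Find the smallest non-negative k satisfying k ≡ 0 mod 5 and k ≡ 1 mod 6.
M = 5 × 6 = 30. M₁ = 6, y₁ ≡ 1 mod 5. M₂ = 5, y₂ ≡ 5 mod 6. k = 0×6×1 + 1×5×5 ≡ 25 mod 30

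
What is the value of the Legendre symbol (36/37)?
(36/37) = 36^{18} mod 37 = 1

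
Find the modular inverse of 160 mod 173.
Since 173 is prime, by Fermat 160^(-1) ≡ 160^{171} ≡ 133 mod 173. Verify: 160 × 133 = 21280 ≡ 1 mod 173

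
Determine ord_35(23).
Powers of 23 mod 35: 23^1≡23, 23^2≡4, 23^3≡22, 23^4≡16, 23^5≡18, 23^6≡29, 23^7≡2, 23^8≡11, 23^9≡8, 23^10≡9, 23^11≡32, 23^12≡1. ord_35(23) = 12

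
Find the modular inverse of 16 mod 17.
Since 17 is prime, by Fermat 16^(-1) ≡ 16^{15} ≡ 16 (mod 17). Verify: 16 × 16 = 256 ≡ 1 (mod 17)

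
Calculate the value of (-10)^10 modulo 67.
By repeated squaring mod 67: (-10)^{1}≡57, (-10)^{2}≡33, (-10)^{4}≡17, (-10)^{8}≡21. Then (-10)^{10} = (-10)^{8+2} ≡ 21 × 33 ≡ 23 mod 67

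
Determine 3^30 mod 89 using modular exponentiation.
By repeated squaring mod 89: 3^{1}≡3, 3^{2}≡9, 3^{4}≡81, 3^{8}≡64, 3^{16}≡2. Then 3^{30} = 3^{16+8+4+2} ≡ 2 × 64 × 81 × 9 ≡ 40 mod 89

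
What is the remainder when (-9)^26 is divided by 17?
Using Fermat: (-9)^{16} ≡ 1 (mod 17). 26 ≡ 10 (mod 16). So (-9)^{26} ≡ (-9)^{10} ≡ 13 (mod 17)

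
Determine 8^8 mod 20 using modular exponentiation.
By repeated squaring (mod 20): 8^{1}≡8, 8^{2}≡4, 8^{4}≡16, 8^{8}≡16. So 8^{8} ≡ 16 (mod 20)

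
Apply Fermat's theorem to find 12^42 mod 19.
By Fermat: 12^{18} ≡ 1 mod 19. 42 = 2×18 + 6. So 12^{42} ≡ 12^{6} ≡ 1 mod 19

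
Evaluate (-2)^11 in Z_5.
Using Fermat: (-2)^{4} ≡ 1 (mod 5). 11 ≡ 3 (mod 4). So (-2)^{11} ≡ (-2)^{3} ≡ 2 (mod 5)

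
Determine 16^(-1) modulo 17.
Since 17 is prime, by Fermat 16^(-1) ≡ 16^{15} ≡ 16 mod 17. Verify: 16 × 16 = 256 ≡ 1 mod 17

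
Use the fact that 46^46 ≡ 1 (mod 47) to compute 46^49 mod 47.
By Fermat: 46^{46} ≡ 1 (mod 47). So 46^{49} = 46^{46} · 46^{3} ≡ 46^{3} ≡ 46 (mod 47)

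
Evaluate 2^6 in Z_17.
By repeated squaring (mod 17): 2^{1}≡2, 2^{2}≡4, 2^{4}≡16. Then 2^{6} = 2^{4+2} ≡ 16 × 4 ≡ 13 (mod 17)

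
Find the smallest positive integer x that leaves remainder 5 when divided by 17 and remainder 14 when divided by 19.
M = 17 × 19 = 323. M₁ = 19, y₁ ≡ 9 (mod 17). M₂ = 17, y₂ ≡ 9 (mod 19). x = 5×19×9 + 14×17×9 ≡ 90 (mod 323)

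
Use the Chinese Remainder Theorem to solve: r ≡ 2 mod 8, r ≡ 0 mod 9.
M = 8 × 9 = 72. M₁ = 9, y₁ ≡ 1 mod 8. M₂ = 8, y₂ ≡ 8 mod 9. r = 2×9×1 + 0×8×8 ≡ 18 mod 72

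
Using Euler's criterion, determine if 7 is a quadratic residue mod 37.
By Euler's criterion: 7^{18} ≡ 1 (mod 37). Since this equals 1, 7 is a QR.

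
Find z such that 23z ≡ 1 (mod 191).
Since 191 is prime, by Fermat 23^(-1) ≡ 23^{189} ≡ 108 (mod 191). Verify: 23 × 108 = 2484 ≡ 1 (mod 191)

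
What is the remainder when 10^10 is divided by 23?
By repeated squaring mod 23: 10^{1}≡10, 10^{2}≡8, 10^{4}≡18, 10^{8}≡2. Then 10^{10} = 10^{8+2} ≡ 2 × 8 ≡ 16 mod 23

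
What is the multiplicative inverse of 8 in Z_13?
Since 13 is prime, by Fermat 8^(-1) ≡ 8^{11} ≡ 5 mod 13. Verify: 8 × 5 = 40 ≡ 1 mod 13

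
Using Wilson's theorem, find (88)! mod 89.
By Wilson's theorem, (88)! ≡ -1 ≡ 88 mod 89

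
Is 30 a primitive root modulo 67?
30^{6} ≡ 1 (mod 67) and 6 < 66, so ord_67(30) = 6 ≠ 66 and 30 is not a primitive root.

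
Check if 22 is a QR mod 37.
By Euler's criterion: 22^{18} ≡ 36 mod 37. Since this equals -1 (≡ 36), 22 is not a QR.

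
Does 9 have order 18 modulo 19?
9^{9} ≡ 1 mod 19 and 9 < 18, so ord_19(9) = 9 ≠ 18 and 9 is not a primitive root.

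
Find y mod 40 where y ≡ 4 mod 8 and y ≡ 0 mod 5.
M = 8 × 5 = 40. M₁ = 5, y₁ ≡ 5 mod 8. M₂ = 8, y₂ ≡ 2 mod 5. y = 4×5×5 + 0×8×2 ≡ 20 mod 40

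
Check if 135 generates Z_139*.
ord_139(135) divides 138. For each prime q|138: 135^{69}≡138, 135^{46}≡42, 135^{6}≡65, none ≡ 1. So 135 has order 138 and is a primitive root mod 139.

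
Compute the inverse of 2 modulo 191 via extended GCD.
Extended GCD: 2(-95) + 191(1) = 1. So 2^(-1) ≡ -95 ≡ 96 mod 191. Verify: 2 × 96 = 192 ≡ 1 mod 191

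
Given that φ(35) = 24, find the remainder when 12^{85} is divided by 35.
By Euler: 12^{24} ≡ 1 (mod 35) since gcd(12, 35) = 1. 85 = 3×24 + 13. So 12^{85} ≡ 12^{13} ≡ 12 (mod 35)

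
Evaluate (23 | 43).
(23/43) = 23^{21} mod 43 = 1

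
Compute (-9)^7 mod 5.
Using Fermat: (-9)^{4} ≡ 1 (mod 5). 7 ≡ 3 (mod 4). So (-9)^{7} ≡ (-9)^{3} ≡ 1 (mod 5)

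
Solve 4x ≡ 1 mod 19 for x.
Since 19 is prime, by Fermat 4^(-1) ≡ 4^{17} ≡ 5 mod 19. Verify: 4 × 5 = 20 ≡ 1 mod 19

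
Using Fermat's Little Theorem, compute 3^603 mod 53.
By Fermat: 3^{52} ≡ 1 mod 53. 603 ≡ 31 mod 52. So 3^{603} ≡ 3^{31} ≡ 22 mod 53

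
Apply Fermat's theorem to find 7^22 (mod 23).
By Fermat's Little Theorem, 7^{22} ≡ 1 (mod 23) since 23 is prime and gcd(7, 23) = 1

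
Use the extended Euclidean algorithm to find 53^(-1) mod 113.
Extended GCD: 53(32) + 113(-15) = 1. So 53^(-1) ≡ 32 mod 113. Verify: 53 × 32 = 1696 ≡ 1 mod 113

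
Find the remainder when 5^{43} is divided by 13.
By Fermat: 5^{12} ≡ 1 mod 13. 43 = 3×12 + 7. So 5^{43} ≡ 5^{7} ≡ 8 mod 13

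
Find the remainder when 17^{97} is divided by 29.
By Fermat: 17^{28} ≡ 1 mod 29. 97 = 3×28 + 13. So 17^{97} ≡ 17^{13} ≡ 17 mod 29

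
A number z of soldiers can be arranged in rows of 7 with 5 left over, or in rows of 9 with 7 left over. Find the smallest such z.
M = 7 × 9 = 63. M₁ = 9, y₁ ≡ 4 (mod 7). M₂ = 7, y₂ ≡ 4 (mod 9). z = 5×9×4 + 7×7×4 ≡ 61 (mod 63)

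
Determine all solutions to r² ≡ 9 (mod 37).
The square roots of 9 mod 37 are 34 and 3. Verify: 34² = 1156 ≡ 9 (mod 37)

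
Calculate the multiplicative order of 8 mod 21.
Powers of 8 mod 21: 8^1≡8, 8^2≡1. ord_21(8) = 2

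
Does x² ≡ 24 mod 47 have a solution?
By Euler's criterion: 24^{23} ≡ 1 mod 47. Since this equals 1, 24 is a QR.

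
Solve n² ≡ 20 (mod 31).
The square roots of 20 mod 31 are 19 and 12. Verify: 19² = 361 ≡ 20 (mod 31)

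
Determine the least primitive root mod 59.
g = 2. For each prime q|58: 2^{29}≡58, 2^{2}≡4, none ≡ 1, so ord_59(2) = 58 and 2 is a primitive root.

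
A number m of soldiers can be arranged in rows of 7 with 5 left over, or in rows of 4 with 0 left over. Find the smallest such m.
M = 7 × 4 = 28. M₁ = 4, y₁ ≡ 2 mod 7. M₂ = 7, y₂ ≡ 3 mod 4. m = 5×4×2 + 0×7×3 ≡ 12 mod 28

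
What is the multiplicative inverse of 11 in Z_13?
Since 13 is prime, by Fermat 11^(-1) ≡ 11^{11} ≡ 6 mod 13. Verify: 11 × 6 = 66 ≡ 1 mod 13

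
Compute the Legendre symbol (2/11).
(2/11) = 2^{5} mod 11 = -1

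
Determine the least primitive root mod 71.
g = 7. For each prime q|70: 7^{35}≡70, 7^{14}≡54, 7^{10}≡45, none ≡ 1, so ord_71(7) = 70 and 7 is a primitive root.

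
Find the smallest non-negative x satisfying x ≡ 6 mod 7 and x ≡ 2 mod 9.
M = 7 × 9 = 63. M₁ = 9, y₁ ≡ 4 mod 7. M₂ = 7, y₂ ≡ 4 mod 9. x = 6×9×4 + 2×7×4 ≡ 20 mod 63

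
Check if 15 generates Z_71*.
15^{35} ≡ 1 mod 71 and 35 < 70, so ord_71(15) = 35 ≠ 70 and 15 is not a primitive root.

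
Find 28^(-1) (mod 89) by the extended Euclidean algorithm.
Extended GCD: 28(35) + 89(-11) = 1. So 28^(-1) ≡ 35 (mod 89). Verify: 28 × 35 = 980 ≡ 1 (mod 89)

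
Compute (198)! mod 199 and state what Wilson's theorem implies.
(198)! mod 199 = 198. Since this equals -1 (mod 199), Wilson confirms 199 is prime.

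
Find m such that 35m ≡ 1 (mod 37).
Since 37 is prime, by Fermat 35^(-1) ≡ 35^{35} ≡ 18 (mod 37). Verify: 35 × 18 = 630 ≡ 1 (mod 37)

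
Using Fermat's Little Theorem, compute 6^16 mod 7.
By Fermat: 6^{6} ≡ 1 mod 7. 16 = 2×6 + 4. So 6^{16} ≡ 6^{4} ≡ 1 mod 7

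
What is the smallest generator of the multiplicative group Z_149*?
g = 2. Powers: [2, 4, 8, 16, 32, 64, 128, 107, 65, 130, ...] generates all 148 non-zero residues.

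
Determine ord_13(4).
Powers of 4 mod 13: 4^1≡4, 4^2≡3, 4^3≡12, 4^4≡9, 4^5≡10, 4^6≡1. So the order of 4 is 6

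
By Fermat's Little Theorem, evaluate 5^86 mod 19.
By Fermat: 5^{18} ≡ 1 mod 19. 86 = 4×18 + 14. So 5^{86} ≡ 5^{14} ≡ 9 mod 19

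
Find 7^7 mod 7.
By repeated squaring mod 7: 7^{1}≡0, 7^{2}≡0, 7^{4}≡0. Then 7^{7} = 7^{4+2+1} ≡ 0 × 0 × 0 ≡ 0 mod 7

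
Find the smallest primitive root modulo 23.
g = 5. Powers: [5, 2, 10, 4, 20, 8, ...] generates all 22 non-zero residues.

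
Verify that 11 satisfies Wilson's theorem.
(10)! mod 11 = 10. Since this equals -1 mod 11, Wilson confirms 11 is prime.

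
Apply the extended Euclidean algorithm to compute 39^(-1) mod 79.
Extended GCD: 39(-2) + 79(1) = 1. So 39^(-1) ≡ -2 ≡ 77 (mod 79). Verify: 39 × 77 = 3003 ≡ 1 (mod 79)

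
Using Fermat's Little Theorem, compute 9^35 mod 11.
By Fermat: 9^{10} ≡ 1 (mod 11). 35 = 3×10 + 5. So 9^{35} ≡ 9^{5} ≡ 1 (mod 11)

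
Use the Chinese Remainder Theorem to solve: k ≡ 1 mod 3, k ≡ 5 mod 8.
M = 3 × 8 = 24. M₁ = 8, y₁ ≡ 2 mod 3. M₂ = 3, y₂ ≡ 3 mod 8. k = 1×8×2 + 5×3×3 ≡ 13 mod 24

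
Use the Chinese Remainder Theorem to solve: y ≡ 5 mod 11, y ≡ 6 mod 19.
M = 11 × 19 = 209. M₁ = 19, y₁ ≡ 7 mod 11. M₂ = 11, y₂ ≡ 7 mod 19. y = 5×19×7 + 6×11×7 ≡ 82 mod 209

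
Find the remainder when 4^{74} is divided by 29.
By Fermat: 4^{28} ≡ 1 (mod 29). 74 = 2×28 + 18. So 4^{74} ≡ 4^{18} ≡ 24 (mod 29)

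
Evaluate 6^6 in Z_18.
By repeated squaring (mod 18): 6^{1}≡6, 6^{2}≡0, 6^{4}≡0. Then 6^{6} = 6^{4+2} ≡ 0 × 0 ≡ 0 (mod 18)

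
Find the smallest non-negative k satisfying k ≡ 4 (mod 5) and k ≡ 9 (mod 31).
M = 5 × 31 = 155. M₁ = 31, y₁ ≡ 1 (mod 5). M₂ = 5, y₂ ≡ 25 (mod 31). k = 4×31×1 + 9×5×25 ≡ 9 (mod 155)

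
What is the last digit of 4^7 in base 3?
Using Fermat: 4^{2} ≡ 1 (mod 3). 7 ≡ 1 (mod 2). So 4^{7} ≡ 4^{1} ≡ 1 (mod 3)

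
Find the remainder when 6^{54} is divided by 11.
By Fermat: 6^{10} ≡ 1 (mod 11). 54 = 5×10 + 4. So 6^{54} ≡ 6^{4} ≡ 9 (mod 11)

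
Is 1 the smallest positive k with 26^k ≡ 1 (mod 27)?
Powers of 26 mod 27: 26^1≡26, 26^2≡1. 26^1≡26≢1, so ord ≠ 1. No, the actual order is 2.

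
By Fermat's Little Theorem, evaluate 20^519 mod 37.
By Fermat: 20^{36} ≡ 1 mod 37. 519 ≡ 15 mod 36. So 20^{519} ≡ 20^{15} ≡ 23 mod 37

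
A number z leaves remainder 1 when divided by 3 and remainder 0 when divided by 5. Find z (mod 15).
M = 3 × 5 = 15. M₁ = 5, y₁ ≡ 2 (mod 3). M₂ = 3, y₂ ≡ 2 (mod 5). z = 1×5×2 + 0×3×2 ≡ 10 (mod 15)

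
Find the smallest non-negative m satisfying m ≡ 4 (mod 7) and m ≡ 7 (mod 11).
M = 7 × 11 = 77. M₁ = 11, y₁ ≡ 2 (mod 7). M₂ = 7, y₂ ≡ 8 (mod 11). m = 4×11×2 + 7×7×8 ≡ 18 (mod 77)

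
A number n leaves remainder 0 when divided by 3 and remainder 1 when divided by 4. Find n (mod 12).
M = 3 × 4 = 12. M₁ = 4, y₁ ≡ 1 (mod 3). M₂ = 3, y₂ ≡ 3 (mod 4). n = 0×4×1 + 1×3×3 ≡ 9 (mod 12)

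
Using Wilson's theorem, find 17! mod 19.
(18)! = (17)! × (18) ≡ -1 (mod 19). So (17)! ≡ -1 × (18)^(-1) ≡ (-1)×(-1) = 1 (mod 19)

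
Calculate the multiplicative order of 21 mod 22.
Powers of 21 mod 22: 21^1≡21, 21^2≡1. ord_22(21) = 2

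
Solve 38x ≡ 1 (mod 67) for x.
Since 67 is prime, by Fermat 38^(-1) ≡ 38^{65} ≡ 30 (mod 67). Verify: 38 × 30 = 1140 ≡ 1 (mod 67)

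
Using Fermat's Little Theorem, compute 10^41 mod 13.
By Fermat: 10^{12} ≡ 1 mod 13. 41 = 3×12 + 5. So 10^{41} ≡ 10^{5} ≡ 4 mod 13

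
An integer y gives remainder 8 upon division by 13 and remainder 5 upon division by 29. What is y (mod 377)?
M = 13 × 29 = 377. M₁ = 29, y₁ ≡ 9 (mod 13). M₂ = 13, y₂ ≡ 9 (mod 29). y = 8×29×9 + 5×13×9 ≡ 34 (mod 377)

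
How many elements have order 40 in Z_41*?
A prime p has φ(p-1) primitive roots; here φ(40) = 16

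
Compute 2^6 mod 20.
By repeated squaring (mod 20): 2^{1}≡2, 2^{2}≡4, 2^{4}≡16. Then 2^{6} = 2^{4+2} ≡ 16 × 4 ≡ 4 (mod 20)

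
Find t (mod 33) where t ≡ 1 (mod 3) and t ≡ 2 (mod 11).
M = 3 × 11 = 33. M₁ = 11, y₁ ≡ 2 (mod 3). M₂ = 3, y₂ ≡ 4 (mod 11). t = 1×11×2 + 2×3×4 ≡ 13 (mod 33)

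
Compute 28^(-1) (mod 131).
Since 131 is prime, by Fermat 28^(-1) ≡ 28^{129} ≡ 117 (mod 131). Verify: 28 × 117 = 3276 ≡ 1 (mod 131)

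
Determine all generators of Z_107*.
There are φ(106) = 52 primitive roots mod 107: {2, 5, 6, 7, 8, 15, 17, 18, 20, 21, 22, 24, 26, 28, 31, 32, 38, 43, 45, 46, 50, 51, 54, 55, 58, 59, 60, 63, 65, 66, 67, 68, 70, 71, 72, 73, 74, 77, 78, 80, 82, 84, 88, 91, 93, 94, 95, 96, 97, 98, 103, 104}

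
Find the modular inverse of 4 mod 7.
Since 7 is prime, by Fermat 4^(-1) ≡ 4^{5} ≡ 2 mod 7. Verify: 4 × 2 = 8 ≡ 1 mod 7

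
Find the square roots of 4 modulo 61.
The square roots of 4 mod 61 are 59 and 2. Verify: 59² = 3481 ≡ 4 (mod 61)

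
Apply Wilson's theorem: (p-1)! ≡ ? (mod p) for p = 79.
By Wilson's theorem, (78)! ≡ -1 ≡ 78 mod 79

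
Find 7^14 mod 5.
Using Fermat: 7^{4} ≡ 1 mod 5. 14 ≡ 2 mod 4. So 7^{14} ≡ 7^{2} ≡ 4 mod 5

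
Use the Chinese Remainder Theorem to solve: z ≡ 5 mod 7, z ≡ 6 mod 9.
M = 7 × 9 = 63. M₁ = 9, y₁ ≡ 4 mod 7. M₂ = 7, y₂ ≡ 4 mod 9. z = 5×9×4 + 6×7×4 ≡ 33 mod 63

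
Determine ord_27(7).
Powers of 7 mod 27: 7^1≡7, 7^2≡22, 7^3≡19, 7^4≡25, 7^5≡13, 7^6≡10, 7^7≡16, 7^8≡4, 7^9≡1. So the order of 7 is 9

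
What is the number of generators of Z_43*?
A prime p has φ(p-1) primitive roots; here φ(42) = 12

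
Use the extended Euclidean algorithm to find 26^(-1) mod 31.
Extended GCD: 26(6) + 31(-5) = 1. So 26^(-1) ≡ 6 (mod 31). Verify: 26 × 6 = 156 ≡ 1 (mod 31)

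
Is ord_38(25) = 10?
Powers of 25 mod 38: 25^1≡25, 25^2≡17, 25^3≡7, 25^4≡23, 25^5≡5, 25^6≡11, 25^7≡9, 25^8≡35, 25^9≡1. Already 25^9≡1, so the order is 9 < 10. No, the actual order is 9.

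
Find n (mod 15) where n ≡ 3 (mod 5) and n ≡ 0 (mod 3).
M = 5 × 3 = 15. M₁ = 3, y₁ ≡ 2 (mod 5). M₂ = 5, y₂ ≡ 2 (mod 3). n = 3×3×2 + 0×5×2 ≡ 3 (mod 15)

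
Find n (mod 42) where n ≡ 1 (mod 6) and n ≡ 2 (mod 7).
M = 6 × 7 = 42. M₁ = 7, y₁ ≡ 1 (mod 6). M₂ = 6, y₂ ≡ 6 (mod 7). n = 1×7×1 + 2×6×6 ≡ 37 (mod 42)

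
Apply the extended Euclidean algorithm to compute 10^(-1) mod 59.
Extended GCD: 10(6) + 59(-1) = 1. So 10^(-1) ≡ 6 mod 59. Verify: 10 × 6 = 60 ≡ 1 mod 59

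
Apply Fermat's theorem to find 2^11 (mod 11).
By Fermat: 2^{10} ≡ 1 (mod 11). So 2^{11} = 2^{10} · 2^{1} ≡ 2^{1} ≡ 2 (mod 11)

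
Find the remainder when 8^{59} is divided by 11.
By Fermat: 8^{10} ≡ 1 (mod 11). 59 = 5×10 + 9. So 8^{59} ≡ 8^{9} ≡ 7 (mod 11)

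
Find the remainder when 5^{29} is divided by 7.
By Fermat: 5^{6} ≡ 1 mod 7. 29 = 4×6 + 5. So 5^{29} ≡ 5^{5} ≡ 3 mod 7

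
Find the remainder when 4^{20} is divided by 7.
By Fermat: 4^{6} ≡ 1 (mod 7). 20 = 3×6 + 2. So 4^{20} ≡ 4^{2} ≡ 2 (mod 7)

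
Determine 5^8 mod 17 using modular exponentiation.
By repeated squaring mod 17: 5^{1}≡5, 5^{2}≡8, 5^{4}≡13, 5^{8}≡16. So 5^{8} ≡ 16 mod 17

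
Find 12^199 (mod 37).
Using Fermat: 12^{36} ≡ 1 (mod 37). 199 ≡ 19 (mod 36). So 12^{199} ≡ 12^{19} ≡ 12 (mod 37)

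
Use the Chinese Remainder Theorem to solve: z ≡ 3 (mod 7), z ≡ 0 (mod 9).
M = 7 × 9 = 63. M₁ = 9, y₁ ≡ 4 (mod 7). M₂ = 7, y₂ ≡ 4 (mod 9). z = 3×9×4 + 0×7×4 ≡ 45 (mod 63)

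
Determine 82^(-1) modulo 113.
Since 113 is prime, by Fermat 82^(-1) ≡ 82^{111} ≡ 51 (mod 113). Verify: 82 × 51 = 4182 ≡ 1 (mod 113)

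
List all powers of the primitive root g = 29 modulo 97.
29^1, 29^2, ..., 29^{96} mod 97: [29, 65, 42, 54, 14, 18, 37, 6, 77, 2, 58, 33, 84, 11, 28, 36, 74, 12, 57, 4, 19, 66, 71, 22, 56, 72, 51, 24, 17, 8, 38, 35, 45, 44, 15, 47, 5, 48, 34, 16, 76, 70, 90, 88, 30, 94, 10, 96, 68, 32, 55, 43, 83, 79, 60, 91, 20, 95, 39, 64, 13, 86, 69, 61, 23, 85, 40, 93, 78, 31, 26, 75, 41, 25, 46, 73, 80, 89, 59, 62, 52, 53, 82, 50, 92, 49, 63, 81, 21, 27, 7, 9, 67, 3, 87, 1]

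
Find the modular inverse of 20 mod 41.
Since 41 is prime, by Fermat 20^(-1) ≡ 20^{39} ≡ 39 mod 41. Verify: 20 × 39 = 780 ≡ 1 mod 41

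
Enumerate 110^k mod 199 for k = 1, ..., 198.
110^1, 110^2, ..., 110^{198} mod 199: [110, 160, 88, 128, 150, 182, 120, 66, 96, 13, 37, 90, 149, 72, 159, 177, 167, 62, 54, 169, 83, 175, 146, 140, 77, 112, 181, 10, 105, 8, 84, 86, 107, 29, 6, 63, 164, 130, 171, 104, 97, 123, 197, 178, 78, 23, 142, 98, 34, 158, 67, 7, 173, 125, 19, 100, 55, 80, 44, 64, 75, 91, 60, 33, 48, 106, 118, 45, 174, 36, 179, 188, 183, 31, 27, 184, 141, 187, 73, 70, 138, 56, 190, 5, 152, 4, 42, 43, 153, 114, 3, 131, 82, 65, 185, 52, 148, 161, 198, 89, 39, 111, 71, 49, 17, 79, 133, 103, 186, 162, 109, 50, 127, 40, 22, 32, 137, 145, 30, 116, 24, 53, 59, 122, 87, 18, 189, 94, 191, 115, 113, 92, 170, 193, 136, 35, 69, 28, 95, 102, 76, 2, 21, 121, 176, 57, 101, 165, 41, 132, 192, 26, 74, 180, 99, 144, 119, 155, 135, 124, 108, 139, 166, 151, 93, 81, 154, 25, 163, 20, 11, 16, 168, 172, 15, 58, 12, 126, 129, 61, 143, 9, 194, 47, 195, 157, 156, 46, 85, 196, 68, 117, 134, 14, 147, 51, 38, 1]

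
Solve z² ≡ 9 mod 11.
The square roots of 9 mod 11 are 3 and 8. Verify: 3² = 9 ≡ 9 mod 11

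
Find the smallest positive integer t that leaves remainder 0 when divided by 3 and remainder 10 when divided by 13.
M = 3 × 13 = 39. M₁ = 13, y₁ ≡ 1 mod 3. M₂ = 3, y₂ ≡ 9 mod 13. t = 0×13×1 + 10×3×9 ≡ 36 mod 39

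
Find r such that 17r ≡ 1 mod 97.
Since 97 is prime, by Fermat 17^(-1) ≡ 17^{95} ≡ 40 mod 97. Verify: 17 × 40 = 680 ≡ 1 mod 97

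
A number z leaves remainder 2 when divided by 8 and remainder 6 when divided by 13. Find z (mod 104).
M = 8 × 13 = 104. M₁ = 13, y₁ ≡ 5 (mod 8). M₂ = 8, y₂ ≡ 5 (mod 13). z = 2×13×5 + 6×8×5 ≡ 58 (mod 104)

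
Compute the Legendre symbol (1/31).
(1/31) = 1^{15} mod 31 = 1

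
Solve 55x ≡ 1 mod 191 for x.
Since 191 is prime, by Fermat 55^(-1) ≡ 55^{189} ≡ 66 mod 191. Verify: 55 × 66 = 3630 ≡ 1 mod 191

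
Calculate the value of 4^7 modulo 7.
Using Fermat: 4^{6} ≡ 1 mod 7. 7 ≡ 1 mod 6. So 4^{7} ≡ 4^{1} ≡ 4 mod 7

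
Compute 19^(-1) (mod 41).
Since 41 is prime, by Fermat 19^(-1) ≡ 19^{39} ≡ 13 (mod 41). Verify: 19 × 13 = 247 ≡ 1 (mod 41)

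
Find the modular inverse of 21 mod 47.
Since 47 is prime, by Fermat 21^(-1) ≡ 21^{45} ≡ 9 mod 47. Verify: 21 × 9 = 189 ≡ 1 mod 47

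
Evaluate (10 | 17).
(10/17) = 10^{8} mod 17 = -1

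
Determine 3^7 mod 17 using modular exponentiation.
By repeated squaring mod 17: 3^{1}≡3, 3^{2}≡9, 3^{4}≡13. Then 3^{7} = 3^{4+2+1} ≡ 13 × 9 × 3 ≡ 11 mod 17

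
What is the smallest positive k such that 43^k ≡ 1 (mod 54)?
Powers of 43 mod 54: 43^1≡43, 43^2≡13, 43^3≡19, 43^4≡7, 43^5≡31, 43^6≡37, 43^7≡25, 43^8≡49, 43^9≡1. Order = 9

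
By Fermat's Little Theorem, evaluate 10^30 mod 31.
By Fermat's Little Theorem, 10^{30} ≡ 1 (mod 31) since 31 is prime and gcd(10, 31) = 1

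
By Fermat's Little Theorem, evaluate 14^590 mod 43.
By Fermat: 14^{42} ≡ 1 mod 43. 590 ≡ 2 mod 42. So 14^{590} ≡ 14^{2} ≡ 24 mod 43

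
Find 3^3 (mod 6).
3^{3} = 27 ≡ 3 (mod 6)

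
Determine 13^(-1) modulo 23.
Since 23 is prime, by Fermat 13^(-1) ≡ 13^{21} ≡ 16 (mod 23). Verify: 13 × 16 = 208 ≡ 1 (mod 23)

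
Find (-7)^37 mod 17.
Using Fermat: (-7)^{16} ≡ 1 mod 17. 37 ≡ 5 mod 16. So (-7)^{37} ≡ (-7)^{5} ≡ 6 mod 17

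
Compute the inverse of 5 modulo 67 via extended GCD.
Extended GCD: 5(27) + 67(-2) = 1. So 5^(-1) ≡ 27 mod 67. Verify: 5 × 27 = 135 ≡ 1 mod 67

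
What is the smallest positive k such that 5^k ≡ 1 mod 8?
Powers of 5 mod 8: 5^1≡5, 5^2≡1. ord_8(5) = 2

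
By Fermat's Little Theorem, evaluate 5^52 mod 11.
By Fermat: 5^{10} ≡ 1 mod 11. 52 = 5×10 + 2. So 5^{52} ≡ 5^{2} ≡ 3 mod 11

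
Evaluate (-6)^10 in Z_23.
By repeated squaring mod 23: (-6)^{1}≡17, (-6)^{2}≡13, (-6)^{4}≡8, (-6)^{8}≡18. Then (-6)^{10} = (-6)^{8+2} ≡ 18 × 13 ≡ 4 mod 23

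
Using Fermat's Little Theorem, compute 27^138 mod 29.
By Fermat: 27^{28} ≡ 1 mod 29. 138 = 4×28 + 26. So 27^{138} ≡ 27^{26} ≡ 22 mod 29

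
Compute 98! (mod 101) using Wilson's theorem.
(100)! = (98)! × (99) × (100) ≡ -1 (mod 101). So (98)! ≡ -1 × [(100)(99)]^(-1) ≡ 50 (mod 101)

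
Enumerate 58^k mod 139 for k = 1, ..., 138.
58^1, 58^2, ..., 58^{138} mod 139: [58, 28, 95, 89, 19, 129, 115, 137, 23, 83, 88, 100, 101, 20, 48, 4, 93, 112, 102, 78, 76, 99, 43, 131, 92, 54, 74, 122, 126, 80, 53, 16, 94, 31, 130, 34, 26, 118, 33, 107, 90, 77, 18, 71, 87, 42, 73, 64, 98, 124, 103, 136, 104, 55, 132, 11, 82, 30, 72, 6, 70, 29, 14, 117, 114, 79, 134, 127, 138, 81, 111, 44, 50, 120, 10, 24, 2, 116, 56, 51, 39, 38, 119, 91, 135, 46, 27, 37, 61, 63, 40, 96, 8, 47, 85, 65, 17, 13, 59, 86, 123, 45, 108, 9, 105, 113, 21, 106, 32, 49, 62, 121, 68, 52, 97, 66, 75, 41, 15, 36, 3, 35, 84, 7, 128, 57, 109, 67, 133, 69, 110, 125, 22, 25, 60, 5, 12, 1]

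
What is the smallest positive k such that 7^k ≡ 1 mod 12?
Powers of 7 mod 12: 7^1≡7, 7^2≡1. ord_12(7) = 2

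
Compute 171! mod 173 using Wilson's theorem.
(172)! = (171)! × (172) ≡ -1 mod 173. So (171)! ≡ -1 × (172)^(-1) ≡ (-1)×(-1) = 1 mod 173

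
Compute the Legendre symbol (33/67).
(33/67) = 33^{33} mod 67 = 1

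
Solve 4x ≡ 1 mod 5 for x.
Since 5 is prime, by Fermat 4^(-1) ≡ 4^{3} ≡ 4 mod 5. Verify: 4 × 4 = 16 ≡ 1 mod 5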